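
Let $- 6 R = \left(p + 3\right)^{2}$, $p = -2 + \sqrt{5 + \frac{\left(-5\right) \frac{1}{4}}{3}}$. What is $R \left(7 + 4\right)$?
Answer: $- \frac{737}{72} - \frac{11 \sqrt{165}}{18} \approx -18.086$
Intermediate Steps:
$p = -2 + \frac{\sqrt{165}}{6}$ ($p = -2 + \sqrt{5 + \left(-5\right) \frac{1}{4} \cdot \frac{1}{3}} = -2 + \sqrt{5 - \frac{5}{12}} = -2 + \sqrt{\frac{55}{12}} = -2 + \frac{\sqrt{165}}{6} \approx 0.14087$)
$R = - \frac{\left(1 + \frac{\sqrt{165}}{6}\right)^{2}}{6}$ ($R = - \frac{\left(\left(-2 + \frac{\sqrt{165}}{6}\right) + 3\right)^{2}}{6} = - \frac{\left(1 + \frac{\sqrt{165}}{6}\right)^{2}}{6} \approx -1.6442$)
$R \left(7 + 4\right) = \left(- \frac{67}{72} - \frac{\sqrt{165}}{18}\right) \left(7 + 4\right) = \left(- \frac{67}{72} - \frac{\sqrt{165}}{18}\right) 11 = - \frac{737}{72} - \frac{11 \sqrt{165}}{18}$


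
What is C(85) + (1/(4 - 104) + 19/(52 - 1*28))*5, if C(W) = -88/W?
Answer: 5861/2040 ≈ 2.8730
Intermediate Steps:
C(85) + (1/(4 - 104) + 19/(52 - 1*28))*5 = -88/85 + (1/(4 - 104) + 19/(52 - 1*28))*5 = -88*1/85 + (1/(-100) + 19/(52 - 28))*5 = -88/85 + (-1/100 + 19/24)*5 = -88/85 + (469/600)*5 = -88/85 + 469/120 = 5861/2040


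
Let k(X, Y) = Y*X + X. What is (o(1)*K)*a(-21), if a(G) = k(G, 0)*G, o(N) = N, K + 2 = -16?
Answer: -7938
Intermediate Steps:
K = -18 (K = -2 - 16 = -18)
k(X, Y) = X + X*Y (k(X, Y) = X*Y + X = X + X*Y)
a(G) = G² (a(G) = (G*(1 + 0))*G = (G*1)*G = G*G = G²)
(o(1)*K)*a(-21) = (1*(-18))*(-21)² = -18*441 = -7938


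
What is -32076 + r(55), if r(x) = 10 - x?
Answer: -32121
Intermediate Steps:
-32076 + r(55) = -32076 + (10 - 1*55) = -32076 + (10 - 55) = -32076 - 45 = -32121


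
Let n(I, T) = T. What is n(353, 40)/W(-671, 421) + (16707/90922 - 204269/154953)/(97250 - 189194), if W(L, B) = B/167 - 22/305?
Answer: 293242209633977851573/17952471983705618736 ≈ 16.334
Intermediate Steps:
W(L, B) = -22/305 + B/167 (W(L, B) = B*(1/167) - 22*1/305 = B/167 - 22/305 = -22/305 + B/167)
n(353, 40)/W(-671, 421) + (16707/90922 - 204269/154953)/(97250 - 189194) = 40/(-22/305 + (1/167)*421) + (16707/90922 - 204269/154953)/(97250 - 189194) = 40/(-22/305 + 421/167) + (16707*(1/90922) - 204269*1/154953)/(-91944) = 40/(124731/50935) + (16707/90922 - 204269/154953)*(-1/91944) = 40*(50935/124731) - 15983746247/14088636666*(-1/91944) = 2037400/124731 + 15983746247/1295365609618704 = 293242209633977851573/17952471983705618736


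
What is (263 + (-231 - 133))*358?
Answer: -36158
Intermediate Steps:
(263 + (-231 - 133))*358 = (263 - 364)*358 = -101*358 = -36158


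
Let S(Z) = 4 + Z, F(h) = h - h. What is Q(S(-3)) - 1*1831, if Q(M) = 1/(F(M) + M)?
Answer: -1830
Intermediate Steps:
F(h) = 0
Q(M) = 1/M (Q(M) = 1/(0 + M) = 1/M)
Q(S(-3)) - 1*1831 = 1/(4 - 3) - 1*1831 = 1/1 - 1831 = 1 - 1831 = -1830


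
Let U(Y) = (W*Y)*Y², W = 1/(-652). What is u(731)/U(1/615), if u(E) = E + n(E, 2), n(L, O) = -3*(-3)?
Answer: -112228888770000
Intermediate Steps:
W = -1/652 ≈ -0.0015337
n(L, O) = 9
u(E) = 9 + E (u(E) = E + 9 = 9 + E)
U(Y) = -Y³/652 (U(Y) = (-Y/652)*Y² = -Y³/652)
u(731)/U(1/615) = (9 + 731)/((-(1/615)³/652)) = 740/((-(1/615)³/652)) = 740/((-1/652*1/232608375)) = 740/(-1/151660660500) = 740*(-151660660500) = -112228888770000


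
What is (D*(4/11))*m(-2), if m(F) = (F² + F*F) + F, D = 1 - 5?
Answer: -96/11 ≈ -8.7273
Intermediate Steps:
D = -4
m(F) = F + 2*F² (m(F) = (F² + F²) + F = 2*F² + F = F + 2*F²)
(D*(4/11))*m(-2) = (-16/11)*(-2*(1 + 2*(-2))) = (-16/11)*(-2*(1 - 4)) = (-4*4/11)*(-2*(-3)) = -16/11*6 = -96/11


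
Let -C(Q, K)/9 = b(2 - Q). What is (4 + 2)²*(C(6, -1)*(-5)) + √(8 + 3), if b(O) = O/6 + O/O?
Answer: 540 + √11 ≈ 543.32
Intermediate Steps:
b(O) = 1 + O/6 (b(O) = O*(⅙) + 1 = O/6 + 1 = 1 + O/6)
C(Q, K) = -12 + 3*Q/2 (C(Q, K) = -9*(1 + (2 - Q)/6) = -9*(1 + (⅓ - Q/6)) = -9*(4/3 - Q/6) = -12 + 3*Q/2)
(4 + 2)²*(C(6, -1)*(-5)) + √(8 + 3) = (4 + 2)²*((-12 + (3/2)*6)*(-5)) + √(8 + 3) = 6²*((-12 + 9)*(-5)) + √11 = 36*(-3*(-5)) + √11 = 36*15 + √11 = 540 + √11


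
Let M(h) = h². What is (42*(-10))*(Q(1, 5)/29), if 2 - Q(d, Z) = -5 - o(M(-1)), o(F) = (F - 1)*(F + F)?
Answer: -2940/29 ≈ -101.38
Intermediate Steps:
o(F) = 2*F*(-1 + F) (o(F) = (-1 + F)*(2*F) = 2*F*(-1 + F))
Q(d, Z) = 7 (Q(d, Z) = 2 - (-5 - 2*(-1)²*(-1 + (-1)²)) = 2 - (-5 - 2*(-1 + 1)) = 2 - (-5 - 2*0) = 2 - (-5 - 1*0) = 2 - (-5 + 0) = 2 - 1*(-5) = 2 + 5 = 7)
(42*(-10))*(Q(1, 5)/29) = (42*(-10))*(7/29) = -2940/29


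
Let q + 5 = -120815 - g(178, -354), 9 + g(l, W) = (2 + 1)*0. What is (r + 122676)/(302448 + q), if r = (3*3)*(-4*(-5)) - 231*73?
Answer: 105993/181637 ≈ 0.58354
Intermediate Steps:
g(l, W) = -9 (g(l, W) = -9 + (2 + 1)*0 = -9 + 3*0 = -9 + 0 = -9)
q = -120811 (q = -5 + (-120815 - 1*(-9)) = -5 + (-120815 + 9) = -5 - 120806 = -120811)
r = -16683 (r = 9*20 - 16863 = 180 - 16863 = -16683)
(r + 122676)/(302448 + q) = (-16683 + 122676)/(302448 - 120811) = 105993/181637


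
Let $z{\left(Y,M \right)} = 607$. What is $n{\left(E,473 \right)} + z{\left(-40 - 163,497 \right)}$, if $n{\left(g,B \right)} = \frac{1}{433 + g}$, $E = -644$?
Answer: $\frac{128076}{211} \approx 607.0$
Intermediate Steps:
$n{\left(E,473 \right)} + z{\left(-40 - 163,497 \right)} = \frac{1}{433 - 644} + 607 = \frac{1}{-211} + 607 = - \frac{1}{211} + 607 = \frac{128076}{211}$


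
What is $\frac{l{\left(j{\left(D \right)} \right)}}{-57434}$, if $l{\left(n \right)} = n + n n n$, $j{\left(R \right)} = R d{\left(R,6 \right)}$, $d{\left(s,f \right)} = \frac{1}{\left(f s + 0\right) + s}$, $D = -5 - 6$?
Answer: $- \frac{25}{9849931} \approx -2.5381 \cdot 10^{-6}$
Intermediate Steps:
$D = -11$
$d{\left(s,f \right)} = \frac{1}{s + f s}$ ($d{\left(s,f \right)} = \frac{1}{f s + s} = \frac{1}{s + f s}$)
$j{\left(R \right)} = \frac{1}{7}$ ($j{\left(R \right)} = R \frac{1}{R \left(1 + 6\right)} = R \frac{1}{R 7} = R \frac{1}{R} \frac{1}{7} = R \frac{1}{7 R} = \frac{1}{7}$)
$l{\left(n \right)} = n + n^{3}$ ($l{\left(n \right)} = n + n^{2} n = n + n^{3}$)
$\frac{l{\left(j{\left(D \right)} \right)}}{-57434} = \frac{\frac{1}{7} + \left(\frac{1}{7}\right)^{3}}{-57434} = \left(\frac{1}{7} + \frac{1}{343}\right) \left(- \frac{1}{57434}\right) = \frac{50}{343} \left(- \frac{1}{57434}\right) = - \frac{25}{9849931}$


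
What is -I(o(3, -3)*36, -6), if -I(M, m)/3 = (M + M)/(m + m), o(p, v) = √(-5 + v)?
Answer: -36*I*√2 ≈ -50.912*I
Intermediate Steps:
I(M, m) = -3*M/m (I(M, m) = -3*(M + M)/(m + m) = -3*2*M/(2*m) = -3*2*M*1/(2*m) = -3*M/m)
-I(o(3, -3)*36, -6) = -(-3)*√(-5 - 3)*36/(-6) = -(-3)*√(-8)*36*(-1)/6 = -(-3)*(2*I*√2)*36*(-1)/6 = -(-3)*72*I*√2*(-1)/6 = -36*I*√2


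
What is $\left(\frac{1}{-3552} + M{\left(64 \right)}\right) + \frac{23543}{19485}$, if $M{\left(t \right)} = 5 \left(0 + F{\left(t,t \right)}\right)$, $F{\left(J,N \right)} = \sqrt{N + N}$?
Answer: $\frac{27868417}{23070240} + 40 \sqrt{2} \approx 57.777$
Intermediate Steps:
$F{\left(J,N \right)} = \sqrt{2} \sqrt{N}$ ($F{\left(J,N \right)} = \sqrt{2 N} = \sqrt{2} \sqrt{N}$)
$M{\left(t \right)} = 5 \sqrt{2} \sqrt{t}$ ($M{\left(t \right)} = 5 \left(0 + \sqrt{2} \sqrt{t}\right) = 5 \sqrt{2} \sqrt{t}$)
$\left(\frac{1}{-3552} + M{\left(64 \right)}\right) + \frac{23543}{19485} = \left(\frac{1}{-3552} + 5 \sqrt{2} \sqrt{64}\right) + \frac{23543}{19485} = \left(- \frac{1}{3552} + 5 \sqrt{2} \cdot 8\right) + 23543 \cdot \frac{1}{19485} = \left(- \frac{1}{3552} + 40 \sqrt{2}\right) + \frac{23543}{19485} = \frac{27868417}{23070240} + 40 \sqrt{2}$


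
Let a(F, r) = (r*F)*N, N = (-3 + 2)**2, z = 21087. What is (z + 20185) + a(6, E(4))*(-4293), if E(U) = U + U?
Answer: -164792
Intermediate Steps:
E(U) = 2*U
N = 1 (N = (-1)**2 = 1)
a(F, r) = F*r (a(F, r) = (r*F)*1 = (F*r)*1 = F*r)
(z + 20185) + a(6, E(4))*(-4293) = (21087 + 20185) + (6*(2*4))*(-4293) = 41272 + (6*8)*(-4293) = 41272 + 48*(-4293) = 41272 - 206064 = -164792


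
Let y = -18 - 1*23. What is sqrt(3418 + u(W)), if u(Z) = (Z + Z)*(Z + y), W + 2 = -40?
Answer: sqrt(10390) ≈ 101.93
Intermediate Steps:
W = -42 (W = -2 - 40 = -42)
y = -41 (y = -18 - 23 = -41)
u(Z) = 2*Z*(-41 + Z) (u(Z) = (Z + Z)*(Z - 41) = (2*Z)*(-41 + Z) = 2*Z*(-41 + Z))
sqrt(3418 + u(W)) = sqrt(3418 + 2*(-42)*(-41 - 42)) = sqrt(3418 + 2*(-42)*(-83)) = sqrt(3418 + 6972) = sqrt(10390)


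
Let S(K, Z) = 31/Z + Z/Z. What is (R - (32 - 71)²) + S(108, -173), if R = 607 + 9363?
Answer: 1461819/173 ≈ 8449.8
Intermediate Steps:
R = 9970
S(K, Z) = 1 + 31/Z (S(K, Z) = 31/Z + 1 = 1 + 31/Z)
(R - (32 - 71)²) + S(108, -173) = (9970 - (32 - 71)²) + (31 - 173)/(-173) = (9970 - 1*(-39)²) - 1/173*(-142) = (9970 - 1*1521) + 142/173 = (9970 - 1521) + 142/173 = 8449 + 142/173 = 1461819/173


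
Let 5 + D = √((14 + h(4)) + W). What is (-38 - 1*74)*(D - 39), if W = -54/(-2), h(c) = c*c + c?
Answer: 4928 - 112*√61 ≈ 4053.3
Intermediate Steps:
h(c) = c + c² (h(c) = c² + c = c + c²)
W = 27 (W = -54*(-½) = 27)
D = -5 + √61 (D = -5 + √((14 + 4*(1 + 4)) + 27) = -5 + √((14 + 4*5) + 27) = -5 + √((14 + 20) + 27) = -5 + √(34 + 27) = -5 + √61 ≈ 2.8102)
(-38 - 1*74)*(D - 39) = (-38 - 1*74)*((-5 + √61) - 39) = (-38 - 74)*(-44 + √61) = -112*(-44 + √61) = 4928 - 112*√61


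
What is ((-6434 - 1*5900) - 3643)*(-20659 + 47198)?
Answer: -424013603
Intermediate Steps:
((-6434 - 1*5900) - 3643)*(-20659 + 47198) = ((-6434 - 5900) - 3643)*26539 = (-12334 - 3643)*26539 = -15977*26539 = -424013603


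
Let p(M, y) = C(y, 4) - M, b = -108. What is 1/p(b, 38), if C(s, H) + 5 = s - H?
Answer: 1/137 ≈ 0.0072993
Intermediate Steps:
C(s, H) = -5 + s - H (C(s, H) = -5 + (s - H) = -5 + s - H)
p(M, y) = -9 + y - M (p(M, y) = (-5 + y - 1*4) - M = (-5 + y - 4) - M = (-9 + y) - M = -9 + y - M)
1/p(b, 38) = 1/(-9 + 38 - 1*(-108)) = 1/(-9 + 38 + 108) = 1/137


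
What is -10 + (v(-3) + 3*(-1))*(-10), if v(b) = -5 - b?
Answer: 40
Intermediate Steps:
-10 + (v(-3) + 3*(-1))*(-10) = -10 + ((-5 - 1*(-3)) + 3*(-1))*(-10) = -10 + ((-5 + 3) - 3)*(-10) = -10 + (-2 - 3)*(-10) = -10 - 5*(-10) = -10 + 50 = 40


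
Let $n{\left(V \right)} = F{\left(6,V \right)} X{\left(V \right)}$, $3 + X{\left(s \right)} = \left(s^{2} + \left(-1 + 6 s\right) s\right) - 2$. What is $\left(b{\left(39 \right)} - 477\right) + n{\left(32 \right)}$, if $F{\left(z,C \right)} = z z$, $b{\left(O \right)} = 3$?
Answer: $256242$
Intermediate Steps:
$F{\left(z,C \right)} = z^{2}$
$X{\left(s \right)} = -5 + s^{2} + s \left(-1 + 6 s\right)$ ($X{\left(s \right)} = -3 - \left(2 - s^{2} - \left(-1 + 6 s\right) s\right) = -3 - \left(2 - s^{2} - s \left(-1 + 6 s\right)\right) = -3 + \left(-2 + s^{2} + s \left(-1 + 6 s\right)\right) = -5 + s^{2} + s \left(-1 + 6 s\right)$)
$n{\left(V \right)} = -180 - 36 V + 252 V^{2}$ ($n{\left(V \right)} = 6^{2} \left(-5 - V + 7 V^{2}\right) = 36 \left(-5 - V + 7 V^{2}\right) = -180 - 36 V + 252 V^{2}$)
$\left(b{\left(39 \right)} - 477\right) + n{\left(32 \right)} = \left(3 - 477\right) - \left(1332 - 258048\right) = -474 - -256716 = -474 + 256716 = 256242$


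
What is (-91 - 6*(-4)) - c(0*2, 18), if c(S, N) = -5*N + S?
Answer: 23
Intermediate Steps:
c(S, N) = S - 5*N
(-91 - 6*(-4)) - c(0*2, 18) = (-91 - 6*(-4)) - (0*2 - 5*18) = (-91 + 24) - (0 - 90) = -67 - 1*(-90) = -67 + 90 = 23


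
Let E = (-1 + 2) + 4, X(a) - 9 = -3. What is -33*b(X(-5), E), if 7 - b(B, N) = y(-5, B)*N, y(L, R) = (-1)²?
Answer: -66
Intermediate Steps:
X(a) = 6 (X(a) = 9 - 3 = 6)
y(L, R) = 1
E = 5 (E = 1 + 4 = 5)
b(B, N) = 7 - N
-33*b(X(-5), E) = -33*(7 - 1*5) = -33*(7 - 5) = -33*2 = -66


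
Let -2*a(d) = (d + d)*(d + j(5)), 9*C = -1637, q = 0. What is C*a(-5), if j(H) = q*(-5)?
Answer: 40925/9 ≈ 4547.2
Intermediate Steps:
C = -1637/9 (C = (⅑)*(-1637) = -1637/9 ≈ -181.89)
j(H) = 0 (j(H) = 0*(-5) = 0)
a(d) = -d² (a(d) = -(d + d)*(d + 0)/2 = -2*d*d/2 = -d²)
C*a(-5) = -(-1637)*(-5)²/9 = -(-1637)*25/9 = -1637/9*(-25) = 40925/9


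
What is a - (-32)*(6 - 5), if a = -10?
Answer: 22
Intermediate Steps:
a - (-32)*(6 - 5) = -10 - (-32)*(6 - 5) = -10 - (-32) = -10 - 32*(-1) = -10 + 32 = 22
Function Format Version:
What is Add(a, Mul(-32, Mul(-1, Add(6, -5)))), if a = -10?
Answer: 22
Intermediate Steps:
Add(a, Mul(-32, Mul(-1, Add(6, -5)))) = Add(-10, Mul(-32, Mul(-1, Add(6, -5)))) = Add(-10, Mul(-32, Mul(-1, 1))) = Add(-10, Mul(-32, -1)) = Add(-10, 32) = 22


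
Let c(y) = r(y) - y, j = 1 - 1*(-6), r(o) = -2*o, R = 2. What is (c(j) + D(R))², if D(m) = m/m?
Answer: 400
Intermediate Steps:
D(m) = 1
j = 7 (j = 1 + 6 = 7)
c(y) = -3*y (c(y) = -2*y - y = -3*y)
(c(j) + D(R))² = (-3*7 + 1)² = (-21 + 1)² = (-20)² = 400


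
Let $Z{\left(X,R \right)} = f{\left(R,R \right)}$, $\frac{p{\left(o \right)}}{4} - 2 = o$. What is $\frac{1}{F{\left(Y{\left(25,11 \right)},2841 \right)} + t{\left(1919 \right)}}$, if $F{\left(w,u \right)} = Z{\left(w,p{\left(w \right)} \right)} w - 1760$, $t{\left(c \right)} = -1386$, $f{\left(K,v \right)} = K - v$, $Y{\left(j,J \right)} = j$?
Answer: $- \frac{1}{3146} \approx -0.00031786$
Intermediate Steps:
$p{\left(o \right)} = 8 + 4 o$
$Z{\left(X,R \right)} = 0$ ($Z{\left(X,R \right)} = R - R = 0$)
$F{\left(w,u \right)} = -1760$ ($F{\left(w,u \right)} = 0 w - 1760 = 0 - 1760 = -1760$)
$\frac{1}{F{\left(Y{\left(25,11 \right)},2841 \right)} + t{\left(1919 \right)}} = \frac{1}{-1760 - 1386} = \frac{1}{-3146} = - \frac{1}{3146}$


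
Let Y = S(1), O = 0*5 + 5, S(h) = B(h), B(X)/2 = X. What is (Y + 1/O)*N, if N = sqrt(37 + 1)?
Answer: 11*sqrt(38)/5 ≈ 13.562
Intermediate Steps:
B(X) = 2*X
S(h) = 2*h
O = 5 (O = 0 + 5 = 5)
Y = 2 (Y = 2*1 = 2)
N = sqrt(38) ≈ 6.1644
(Y + 1/O)*N = (2 + 1/5)*sqrt(38) = 11*sqrt(38)/5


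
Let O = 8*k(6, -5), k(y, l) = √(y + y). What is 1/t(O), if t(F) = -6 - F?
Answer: 1/122 - 4*√3/183 ≈ -0.029662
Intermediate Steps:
k(y, l) = √2*√y (k(y, l) = √(2*y) = √2*√y)
O = 16*√3 (O = 8*(√2*√6) = 8*(2*√3) = 16*√3 ≈ 27.713)
1/t(O) = 1/(-6 - 16*√3)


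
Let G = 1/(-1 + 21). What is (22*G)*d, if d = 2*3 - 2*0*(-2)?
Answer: 33/5 ≈ 6.6000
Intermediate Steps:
G = 1/20 ≈ 0.050000
d = 6 (d = 6 + 0*(-2) = 6 + 0 = 6)
(22*G)*d = (22*(1/20))*6 = (11/10)*6 = 33/5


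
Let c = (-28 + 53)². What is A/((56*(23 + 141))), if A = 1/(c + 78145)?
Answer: 1/723423680 ≈ 1.3823e-9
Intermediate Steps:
c = 625 (c = 25² = 625)
A = 1/78770 (A = 1/(625 + 78145) = 1/78770 ≈ 1.2695e-5)
A/((56*(23 + 141))) = 1/(78770*((56*(23 + 141)))) = 1/(78770*((56*164))) = (1/78770)/9184 = (1/78770)*(1/9184) = 1/723423680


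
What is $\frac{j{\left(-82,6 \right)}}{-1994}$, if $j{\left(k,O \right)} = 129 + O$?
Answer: $- \frac{135}{1994} \approx -0.067703$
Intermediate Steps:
$\frac{j{\left(-82,6 \right)}}{-1994} = \frac{129 + 6}{-1994} = 135 \left(- \frac{1}{1994}\right) = - \frac{135}{1994}$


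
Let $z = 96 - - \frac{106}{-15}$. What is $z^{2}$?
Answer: $\frac{1779556}{225} \approx 7909.1$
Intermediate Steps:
$z = \frac{1334}{15}$ ($z = 96 - \left(-106\right) \left(- \frac{1}{15}\right) = 96 - \frac{106}{15} = \frac{1334}{15} \approx 88.933$)
$z^{2} = \left(\frac{1334}{15}\right)^{2} = \frac{1779556}{225}$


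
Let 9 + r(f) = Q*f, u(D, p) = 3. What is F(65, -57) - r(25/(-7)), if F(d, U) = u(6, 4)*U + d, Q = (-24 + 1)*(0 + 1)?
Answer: -1254/7 ≈ -179.14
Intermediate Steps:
Q = -23 (Q = -23*1 = -23)
F(d, U) = d + 3*U (F(d, U) = 3*U + d = d + 3*U)
r(f) = -9 - 23*f
F(65, -57) - r(25/(-7)) = (65 + 3*(-57)) - (-9 - 575/(-7)) = (65 - 171) - (-9 - 575*(-1)/7) = -106 - (-9 - 23*(-25/7)) = -106 - (-9 + 575/7) = -106 - 1*512/7 = -106 - 512/7 = -1254/7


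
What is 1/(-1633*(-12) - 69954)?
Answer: -1/50358 ≈ -1.9858e-5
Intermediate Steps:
1/(-1633*(-12) - 69954) = 1/(19596 - 69954) = 1/(-50358) = -1/50358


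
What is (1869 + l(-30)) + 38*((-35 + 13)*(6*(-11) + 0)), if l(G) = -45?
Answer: 57000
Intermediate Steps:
(1869 + l(-30)) + 38*((-35 + 13)*(6*(-11) + 0)) = (1869 - 45) + 38*((-35 + 13)*(6*(-11) + 0)) = 1824 + 38*(-22*(-66 + 0)) = 1824 + 38*(-22*(-66)) = 1824 + 38*1452 = 1824 + 55176 = 57000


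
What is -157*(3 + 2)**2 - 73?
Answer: -3998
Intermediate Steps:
-157*(3 + 2)**2 - 73 = -157*5**2 - 73 = -157*25 - 73 = -3925 - 73 = -3998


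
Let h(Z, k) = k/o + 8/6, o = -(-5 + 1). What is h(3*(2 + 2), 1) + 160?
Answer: 1939/12 ≈ 161.58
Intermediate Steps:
o = 4 (o = -1*(-4) = 4)
h(Z, k) = 4/3 + k/4 (h(Z, k) = k/4 + 8/6 = k*(1/4) + 8*(1/6) = k/4 + 4/3 = 4/3 + k/4)
h(3*(2 + 2), 1) + 160 = (4/3 + (1/4)*1) + 160 = (4/3 + 1/4) + 160 = 19/12 + 160 = 1939/12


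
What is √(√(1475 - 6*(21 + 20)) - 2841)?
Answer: √(-2841 + √1229) ≈ 52.971*I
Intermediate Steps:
√(√(1475 - 6*(21 + 20)) - 2841) = √(√(1475 - 6*41) - 2841) = √(√(1475 - 246) - 2841) = √(√1229 - 2841) = √(-2841 + √1229)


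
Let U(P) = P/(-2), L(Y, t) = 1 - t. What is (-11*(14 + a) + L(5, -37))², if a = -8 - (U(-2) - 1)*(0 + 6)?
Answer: 784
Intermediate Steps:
U(P) = -P/2 (U(P) = P*(-½) = -P/2)
a = -8 (a = -8 - (-½*(-2) - 1)*(0 + 6) = -8 - (1 - 1)*6 = -8 - 0*6 = -8 - 1*0 = -8 + 0 = -8)
(-11*(14 + a) + L(5, -37))² = (-11*(14 - 8) + (1 - 1*(-37)))² = (-11*6 + (1 + 37))² = (-66 + 38)² = (-28)² = 784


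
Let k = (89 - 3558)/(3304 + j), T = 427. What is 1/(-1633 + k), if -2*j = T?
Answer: -6181/10100511 ≈ -0.00061195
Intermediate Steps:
j = -427/2 (j = -1/2*427 = -427/2 ≈ -213.50)
k = -6938/6181 (k = (89 - 3558)/(3304 - 427/2) = -3469/6181/2 = -3469*2/6181 = -6938/6181 ≈ -1.1225)
1/(-1633 + k) = 1/(-1633 - 6938/6181) = 1/(-10100511/6181) = -6181/10100511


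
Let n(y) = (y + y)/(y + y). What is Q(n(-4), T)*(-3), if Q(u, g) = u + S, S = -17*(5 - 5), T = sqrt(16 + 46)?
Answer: -3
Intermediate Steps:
n(y) = 1 (n(y) = (2*y)/((2*y)) = (2*y)*(1/(2*y)) = 1)
T = sqrt(62) ≈ 7.8740
S = 0 (S = -17*0 = 0)
Q(u, g) = u (Q(u, g) = u + 0 = u)
Q(n(-4), T)*(-3) = 1*(-3) = -3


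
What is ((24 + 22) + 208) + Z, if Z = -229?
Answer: 25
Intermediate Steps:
((24 + 22) + 208) + Z = ((24 + 22) + 208) - 229 = (46 + 208) - 229 = 254 - 229 = 25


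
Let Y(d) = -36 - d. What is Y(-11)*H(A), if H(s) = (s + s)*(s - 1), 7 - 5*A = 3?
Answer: 8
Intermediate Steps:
A = ⅘ (A = 7/5 - ⅕*3 = 7/5 - ⅗ = ⅘ ≈ 0.80000)
H(s) = 2*s*(-1 + s) (H(s) = (2*s)*(-1 + s) = 2*s*(-1 + s))
Y(-11)*H(A) = (-36 - 1*(-11))*(2*(⅘)*(-1 + ⅘)) = (-36 + 11)*(2*(⅘)*(-⅕)) = -25*(-8/25) = 8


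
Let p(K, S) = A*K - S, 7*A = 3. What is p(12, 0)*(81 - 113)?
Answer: -1152/7 ≈ -164.57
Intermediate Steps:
A = 3/7 (A = (⅐)*3 = 3/7 ≈ 0.42857)
p(K, S) = -S + 3*K/7 (p(K, S) = 3*K/7 - S = -S + 3*K/7)
p(12, 0)*(81 - 113) = (-1*0 + (3/7)*12)*(81 - 113) = (0 + 36/7)*(-32) = (36/7)*(-32) = -1152/7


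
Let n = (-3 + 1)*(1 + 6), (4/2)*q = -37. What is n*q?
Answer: 259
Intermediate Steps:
q = -37/2 (q = (½)*(-37) = -37/2 ≈ -18.500)
n = -14 (n = -2*7 = -14)
n*q = -14*(-37/2) = 259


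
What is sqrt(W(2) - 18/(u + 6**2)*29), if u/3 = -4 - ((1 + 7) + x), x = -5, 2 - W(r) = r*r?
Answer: 2*I*sqrt(230)/5 ≈ 6.0663*I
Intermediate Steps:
W(r) = 2 - r**2 (W(r) = 2 - r*r = 2 - r**2)
u = -21 (u = 3*(-4 - ((1 + 7) - 5)) = 3*(-4 - (8 - 5)) = 3*(-4 - 1*3) = 3*(-4 - 3) = 3*(-7) = -21)
sqrt(W(2) - 18/(u + 6**2)*29) = sqrt((2 - 1*2**2) - 18/(-21 + 6**2)*29) = sqrt((2 - 1*4) - 18/(-21 + 36)*29) = sqrt((2 - 4) - 18/15*29) = sqrt(-2 - 18*1/15*29) = sqrt(-2 - 6/5*29) = sqrt(-2 - 174/5) = sqrt(-184/5) = 2*I*sqrt(230)/5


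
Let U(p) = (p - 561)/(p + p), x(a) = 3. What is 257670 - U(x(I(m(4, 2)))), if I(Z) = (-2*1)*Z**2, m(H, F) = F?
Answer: 257763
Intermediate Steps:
I(Z) = -2*Z**2
U(p) = (-561 + p)/(2*p) (U(p) = (-561 + p)/((2*p)) = (-561 + p)*(1/(2*p)) = (-561 + p)/(2*p))
257670 - U(x(I(m(4, 2)))) = 257670 - (-561 + 3)/(2*3) = 257670 - (-558)/(2*3) = 257670 - 1*(-93) = 257670 + 93 = 257763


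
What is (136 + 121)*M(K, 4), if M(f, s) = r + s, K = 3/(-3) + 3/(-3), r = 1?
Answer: 1285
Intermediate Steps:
K = -2 (K = 3*(-⅓) + 3*(-⅓) = -1 - 1 = -2)
M(f, s) = 1 + s
(136 + 121)*M(K, 4) = (136 + 121)*(1 + 4) = 257*5 = 1285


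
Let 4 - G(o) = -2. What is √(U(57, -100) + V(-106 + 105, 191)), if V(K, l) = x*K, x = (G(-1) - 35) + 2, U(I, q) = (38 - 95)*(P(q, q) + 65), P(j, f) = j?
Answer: √2022 ≈ 44.967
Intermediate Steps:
G(o) = 6 (G(o) = 4 - 1*(-2) = 4 + 2 = 6)
U(I, q) = -3705 - 57*q (U(I, q) = (38 - 95)*(q + 65) = -57*(65 + q) = -3705 - 57*q)
x = -27 (x = (6 - 35) + 2 = -29 + 2 = -27)
V(K, l) = -27*K
√(U(57, -100) + V(-106 + 105, 191)) = √((-3705 - 57*(-100)) - 27*(-106 + 105)) = √((-3705 + 5700) - 27*(-1)) = √(1995 + 27) = √2022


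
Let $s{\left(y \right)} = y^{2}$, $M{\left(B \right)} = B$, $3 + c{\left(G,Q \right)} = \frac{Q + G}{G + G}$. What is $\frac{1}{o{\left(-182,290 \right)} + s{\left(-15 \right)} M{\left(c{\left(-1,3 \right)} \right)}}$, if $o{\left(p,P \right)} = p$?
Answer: $- \frac{1}{1082} \approx -0.00092421$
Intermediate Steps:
$c{\left(G,Q \right)} = -3 + \frac{G + Q}{2 G}$ ($c{\left(G,Q \right)} = -3 + \frac{Q + G}{G + G} = -3 + \frac{G + Q}{2 G}$)
$\frac{1}{o{\left(-182,290 \right)} + s{\left(-15 \right)} M{\left(c{\left(-1,3 \right)} \right)}} = \frac{1}{-182 + \left(-15\right)^{2} \frac{3 - -5}{2 \left(-1\right)}} = \frac{1}{-182 + 225 \cdot \frac{1}{2} \left(-1\right) \left(3 + 5\right)} = \frac{1}{-182 + 225 \cdot \frac{1}{2} \left(-1\right) 8} = \frac{1}{-182 + 225 \left(-4\right)} = \frac{1}{-182 - 900} = \frac{1}{-1082} = - \frac{1}{1082}$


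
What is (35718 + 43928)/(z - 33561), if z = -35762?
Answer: -79646/69323 ≈ -1.1489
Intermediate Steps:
(35718 + 43928)/(z - 33561) = (35718 + 43928)/(-35762 - 33561) = 79646/(-69323) = 79646*(-1/69323) = -79646/69323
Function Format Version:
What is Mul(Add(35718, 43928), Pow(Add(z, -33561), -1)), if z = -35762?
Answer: Rational(-79646, 69323) ≈ -1.1489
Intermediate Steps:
Mul(Add(35718, 43928), Pow(Add(z, -33561), -1)) = Mul(Add(35718, 43928), Pow(Add(-35762, -33561), -1)) = Mul(79646, Pow(-69323, -1)) = Mul(79646, Rational(-1, 69323)) = Rational(-79646, 69323)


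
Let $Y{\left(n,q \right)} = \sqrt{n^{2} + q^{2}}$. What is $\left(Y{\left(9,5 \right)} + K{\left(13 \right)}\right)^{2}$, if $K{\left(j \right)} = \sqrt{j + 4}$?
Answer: $123 + 2 \sqrt{1802} \approx 207.9$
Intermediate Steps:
$K{\left(j \right)} = \sqrt{4 + j}$
$\left(Y{\left(9,5 \right)} + K{\left(13 \right)}\right)^{2} = \left(\sqrt{9^{2} + 5^{2}} + \sqrt{4 + 13}\right)^{2} = \left(\sqrt{81 + 25} + \sqrt{17}\right)^{2} = \left(\sqrt{106} + \sqrt{17}\right)^{2} = \left(\sqrt{17} + \sqrt{106}\right)^{2}$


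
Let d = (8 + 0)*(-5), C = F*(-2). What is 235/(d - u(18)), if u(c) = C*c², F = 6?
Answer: 235/3848 ≈ 0.061071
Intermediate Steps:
C = -12 (C = 6*(-2) = -12)
u(c) = -12*c²
d = -40 (d = 8*(-5) = -40)
235/(d - u(18)) = 235/(-40 - (-12)*18²) = 235/(-40 - (-12)*324) = 235/(-40 - 1*(-3888)) = 235/(-40 + 3888) = 235/3848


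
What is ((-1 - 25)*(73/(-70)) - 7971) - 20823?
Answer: -1006841/35 ≈ -28767.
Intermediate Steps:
((-1 - 25)*(73/(-70)) - 7971) - 20823 = (-1898*(-1)/70 - 7971) - 20823 = (-26*(-73/70) - 7971) - 20823 = (949/35 - 7971) - 20823 = -278036/35 - 20823 = -1006841/35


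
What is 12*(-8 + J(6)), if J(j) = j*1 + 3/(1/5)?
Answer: 156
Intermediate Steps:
J(j) = 15 + j (J(j) = j + 3/(1/5) = j + 3*5 = j + 15 = 15 + j)
12*(-8 + J(6)) = 12*(-8 + (15 + 6)) = 12*(-8 + 21) = 12*13 = 156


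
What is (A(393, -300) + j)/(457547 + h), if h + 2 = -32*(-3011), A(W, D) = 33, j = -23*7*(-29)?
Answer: 4702/553897 ≈ 0.0084889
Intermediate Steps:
j = 4669 (j = -161*(-29) = 4669)
h = 96350 (h = -2 - 32*(-3011) = -2 + 96352 = 96350)
(A(393, -300) + j)/(457547 + h) = (33 + 4669)/(457547 + 96350) = 4702/553897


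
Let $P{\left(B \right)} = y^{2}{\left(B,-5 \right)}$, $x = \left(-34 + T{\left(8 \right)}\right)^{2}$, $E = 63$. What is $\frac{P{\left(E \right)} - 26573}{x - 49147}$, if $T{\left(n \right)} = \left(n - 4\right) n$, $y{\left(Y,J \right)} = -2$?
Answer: $\frac{26569}{49143} \approx 0.54065$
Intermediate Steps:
$T{\left(n \right)} = n \left(-4 + n\right)$ ($T{\left(n \right)} = \left(-4 + n\right) n = n \left(-4 + n\right)$)
$x = 4$ ($x = \left(-34 + 8 \left(-4 + 8\right)\right)^{2} = \left(-34 + 8 \cdot 4\right)^{2} = \left(-34 + 32\right)^{2} = \left(-2\right)^{2} = 4$)
$P{\left(B \right)} = 4$ ($P{\left(B \right)} = \left(-2\right)^{2} = 4$)
$\frac{P{\left(E \right)} - 26573}{x - 49147} = \frac{4 - 26573}{4 - 49147} = - \frac{26569}{-49143} = \left(-26569\right) \left(- \frac{1}{49143}\right) = \frac{26569}{49143}$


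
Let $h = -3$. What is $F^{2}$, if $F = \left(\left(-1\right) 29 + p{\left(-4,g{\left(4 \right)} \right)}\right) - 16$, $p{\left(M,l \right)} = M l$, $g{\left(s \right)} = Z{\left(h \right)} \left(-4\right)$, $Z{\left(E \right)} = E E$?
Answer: $9801$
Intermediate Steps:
$Z{\left(E \right)} = E^{2}$
$g{\left(s \right)} = -36$ ($g{\left(s \right)} = \left(-3\right)^{2} \left(-4\right) = 9 \left(-4\right) = -36$)
$F = 99$ ($F = \left(\left(-1\right) 29 - -144\right) - 16 = \left(-29 + 144\right) - 16 = 115 - 16 = 99$)
$F^{2} = 99^{2} = 9801$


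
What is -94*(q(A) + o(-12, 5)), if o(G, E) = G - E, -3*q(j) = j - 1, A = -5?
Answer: 1410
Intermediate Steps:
q(j) = ⅓ - j/3 (q(j) = -(j - 1)/3 = -(-1 + j)/3 = ⅓ - j/3)
-94*(q(A) + o(-12, 5)) = -94*((⅓ - ⅓*(-5)) + (-12 - 1*5)) = -94*((⅓ + 5/3) + (-12 - 5)) = -94*(2 - 17) = -94*(-15) = 1410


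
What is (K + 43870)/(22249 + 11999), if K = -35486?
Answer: 1048/4281 ≈ 0.24480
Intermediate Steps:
(K + 43870)/(22249 + 11999) = (-35486 + 43870)/(22249 + 11999) = 8384/34248 = 8384*(1/34248) = 1048/4281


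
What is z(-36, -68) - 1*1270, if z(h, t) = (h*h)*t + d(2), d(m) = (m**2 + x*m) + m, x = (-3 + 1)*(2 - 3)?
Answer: -89388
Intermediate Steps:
x = 2 (x = -2*(-1) = 2)
d(m) = m**2 + 3*m (d(m) = (m**2 + 2*m) + m = m**2 + 3*m)
z(h, t) = 10 + t*h**2 (z(h, t) = (h*h)*t + 2*(3 + 2) = h**2*t + 2*5 = t*h**2 + 10 = 10 + t*h**2)
z(-36, -68) - 1*1270 = (10 - 68*(-36)**2) - 1*1270 = (10 - 68*1296) - 1270 = (10 - 88128) - 1270 = -88118 - 1270 = -89388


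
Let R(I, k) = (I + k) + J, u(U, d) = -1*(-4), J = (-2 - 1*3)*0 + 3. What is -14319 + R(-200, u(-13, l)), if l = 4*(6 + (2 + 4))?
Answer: -14512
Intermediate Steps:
l = 48 (l = 4*(6 + 6) = 4*12 = 48)
J = 3 (J = (-2 - 3)*0 + 3 = -5*0 + 3 = 0 + 3 = 3)
u(U, d) = 4
R(I, k) = 3 + I + k (R(I, k) = (I + k) + 3 = 3 + I + k)
-14319 + R(-200, u(-13, l)) = -14319 + (3 - 200 + 4) = -14319 - 193 = -14512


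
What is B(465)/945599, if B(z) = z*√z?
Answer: 465*√465/945599 ≈ 0.010604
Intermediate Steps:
B(z) = z^(3/2)
B(465)/945599 = 465^(3/2)/945599 = (465*√465)*(1/945599) = 465*√465/945599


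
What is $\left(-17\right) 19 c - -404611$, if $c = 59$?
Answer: $385554$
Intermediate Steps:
$\left(-17\right) 19 c - -404611 = \left(-17\right) 19 \cdot 59 - -404611 = \left(-323\right) 59 + 404611 = -19057 + 404611 = 385554$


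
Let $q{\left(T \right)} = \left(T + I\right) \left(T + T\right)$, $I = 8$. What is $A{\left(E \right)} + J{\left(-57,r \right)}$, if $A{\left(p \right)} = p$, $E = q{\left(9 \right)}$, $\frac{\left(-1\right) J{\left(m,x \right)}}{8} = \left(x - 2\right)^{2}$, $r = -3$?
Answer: $106$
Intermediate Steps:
$q{\left(T \right)} = 2 T \left(8 + T\right)$ ($q{\left(T \right)} = \left(T + 8\right) \left(T + T\right) = \left(8 + T\right) 2 T = 2 T \left(8 + T\right)$)
$J{\left(m,x \right)} = - 8 \left(-2 + x\right)^{2}$ ($J{\left(m,x \right)} = - 8 \left(x - 2\right)^{2} = - 8 \left(-2 + x\right)^{2}$)
$E = 306$ ($E = 2 \cdot 9 \left(8 + 9\right) = 2 \cdot 9 \cdot 17 = 306$)
$A{\left(E \right)} + J{\left(-57,r \right)} = 306 - 8 \left(-2 - 3\right)^{2} = 306 - 8 \left(-5\right)^{2} = 306 - 200 = 106$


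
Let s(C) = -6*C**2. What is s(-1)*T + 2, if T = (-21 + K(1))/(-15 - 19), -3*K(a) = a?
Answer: -30/17 ≈ -1.7647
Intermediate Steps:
K(a) = -a/3
T = 32/51 (T = (-21 - 1/3*1)/(-15 - 19) = (-21 - 1/3)/(-34) = -64/3*(-1/34) = 32/51 ≈ 0.62745)
s(-1)*T + 2 = -6*(-1)**2*(32/51) + 2 = -6*1*(32/51) + 2 = -6*32/51 + 2 = -64/17 + 2 = -30/17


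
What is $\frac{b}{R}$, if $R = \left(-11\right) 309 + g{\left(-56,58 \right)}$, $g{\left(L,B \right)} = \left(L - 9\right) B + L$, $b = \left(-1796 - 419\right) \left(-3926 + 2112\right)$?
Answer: $- \frac{803602}{1445} \approx -556.13$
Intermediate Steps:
$b = 4018010$ ($b = \left(-2215\right) \left(-1814\right) = 4018010$)
$g{\left(L,B \right)} = L + B \left(-9 + L\right)$ ($g{\left(L,B \right)} = \left(L - 9\right) B + L = \left(-9 + L\right) B + L = B \left(-9 + L\right) + L = L + B \left(-9 + L\right)$)
$R = -7225$ ($R = \left(-11\right) 309 - 3826 = -3399 - 3826 = -7225$)
$\frac{b}{R} = \frac{4018010}{-7225} = 4018010 \left(- \frac{1}{7225}\right) = - \frac{803602}{1445}$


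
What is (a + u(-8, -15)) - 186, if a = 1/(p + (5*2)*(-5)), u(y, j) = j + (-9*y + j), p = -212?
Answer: -37729/262 ≈ -144.00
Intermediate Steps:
u(y, j) = -9*y + 2*j (u(y, j) = j + (j - 9*y) = -9*y + 2*j)
a = -1/262 (a = 1/(-212 + (5*2)*(-5)) = 1/(-212 + 10*(-5)) = 1/(-212 - 50) = 1/(-262) = -1/262 ≈ -0.0038168)
(a + u(-8, -15)) - 186 = (-1/262 + (-9*(-8) + 2*(-15))) - 186 = (-1/262 + (72 - 30)) - 186 = (-1/262 + 42) - 186 = 11003/262 - 186 = -37729/262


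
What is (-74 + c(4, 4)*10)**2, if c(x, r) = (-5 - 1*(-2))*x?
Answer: 37636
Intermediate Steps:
c(x, r) = -3*x (c(x, r) = (-5 + 2)*x = -3*x)
(-74 + c(4, 4)*10)**2 = (-74 - 3*4*10)**2 = (-74 - 12*10)**2 = (-74 - 120)**2 = (-194)**2 = 37636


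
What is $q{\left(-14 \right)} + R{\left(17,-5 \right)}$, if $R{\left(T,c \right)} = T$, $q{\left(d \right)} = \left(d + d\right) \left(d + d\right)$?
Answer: $801$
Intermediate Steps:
$q{\left(d \right)} = 4 d^{2}$ ($q{\left(d \right)} = 2 d 2 d = 4 d^{2}$)
$q{\left(-14 \right)} + R{\left(17,-5 \right)} = 4 \left(-14\right)^{2} + 17 = 4 \cdot 196 + 17 = 784 + 17 = 801$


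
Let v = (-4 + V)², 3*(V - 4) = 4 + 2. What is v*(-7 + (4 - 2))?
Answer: -20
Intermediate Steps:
V = 6 (V = 4 + (4 + 2)/3 = 4 + (⅓)*6 = 4 + 2 = 6)
v = 4 (v = (-4 + 6)² = 2² = 4)
v*(-7 + (4 - 2)) = 4*(-7 + (4 - 2)) = 4*(-7 + 2) = 4*(-5) = -20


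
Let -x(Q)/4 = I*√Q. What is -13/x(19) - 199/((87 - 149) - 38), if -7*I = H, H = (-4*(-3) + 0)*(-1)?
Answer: 199/100 + 91*√19/912 ≈ 2.4249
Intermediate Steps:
H = -12 (H = (12 + 0)*(-1) = 12*(-1) = -12)
I = 12/7 (I = -⅐*(-12) = 12/7 ≈ 1.7143)
x(Q) = -48*√Q/7
-13/x(19) - 199/((87 - 149) - 38) = -13*(-7*√19/912) - 199/((87 - 149) - 38) = -(-91)*√19/912 - 199/(-62 - 38) = 91*√19/912 - 199/(-100) = 91*√19/912 - 199*(-1/100) = 91*√19/912 + 199/100 = 199/100 + 91*√19/912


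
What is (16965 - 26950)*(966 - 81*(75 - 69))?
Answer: -4792800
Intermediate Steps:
(16965 - 26950)*(966 - 81*(75 - 69)) = -9985*(966 - 81*6) = -9985*(966 - 486) = -9985*480 = -4792800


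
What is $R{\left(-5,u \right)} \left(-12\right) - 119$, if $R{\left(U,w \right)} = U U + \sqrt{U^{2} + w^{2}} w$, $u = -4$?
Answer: $-419 + 48 \sqrt{41} \approx -111.65$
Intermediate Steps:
$R{\left(U,w \right)} = U^{2} + w \sqrt{U^{2} + w^{2}}$
$R{\left(-5,u \right)} \left(-12\right) - 119 = \left(\left(-5\right)^{2} - 4 \sqrt{\left(-5\right)^{2} + \left(-4\right)^{2}}\right) \left(-12\right) - 119 = \left(25 - 4 \sqrt{25 + 16}\right) \left(-12\right) - 119 = \left(25 - 4 \sqrt{41}\right) \left(-12\right) - 119 = \left(-300 + 48 \sqrt{41}\right) - 119 = -419 + 48 \sqrt{41}$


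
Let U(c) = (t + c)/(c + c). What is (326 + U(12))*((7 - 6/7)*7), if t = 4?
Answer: 42140/3 ≈ 14047.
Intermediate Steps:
U(c) = (4 + c)/(2*c) (U(c) = (4 + c)/(c + c) = (4 + c)/((2*c)) = (4 + c)*(1/(2*c)) = (4 + c)/(2*c))
(326 + U(12))*((7 - 6/7)*7) = (326 + (½)*(4 + 12)/12)*((7 - 6/7)*7) = (326 + (½)*(1/12)*16)*((7 - 6*⅐)*7) = (326 + ⅔)*((7 - 6/7)*7) = 980*((43/7)*7)/3 = (980/3)*43 = 42140/3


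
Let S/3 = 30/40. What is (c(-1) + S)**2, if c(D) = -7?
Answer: 361/16 ≈ 22.563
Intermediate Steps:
S = 9/4 (S = 3*(30/40) = 3*(30*(1/40)) = 3*(3/4) = 9/4 ≈ 2.2500)
(c(-1) + S)**2 = (-7 + 9/4)**2 = (-19/4)**2 = 361/16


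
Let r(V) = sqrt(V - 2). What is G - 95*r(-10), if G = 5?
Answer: 5 - 190*I*sqrt(3) ≈ 5.0 - 329.09*I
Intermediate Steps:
r(V) = sqrt(-2 + V)
G - 95*r(-10) = 5 - 95*sqrt(-2 - 10) = 5 - 190*I*sqrt(3)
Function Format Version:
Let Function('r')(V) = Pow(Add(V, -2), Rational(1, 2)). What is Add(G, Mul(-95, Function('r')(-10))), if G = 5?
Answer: Add(5, Mul(-190, I, Pow(3, Rational(1, 2)))) ≈ Add(5.0000, Mul(-329.09, I))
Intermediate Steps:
Function('r')(V) = Pow(Add(-2, V), Rational(1, 2))
Add(G, Mul(-95, Function('r')(-10))) = Add(5, Mul(-95, Pow(Add(-2, -10), Rational(1, 2)))) = Add(5, Mul(-95, Pow(-12, Rational(1, 2)))) = Add(5, Mul(-95, Mul(2, I, Pow(3, Rational(1, 2))))) = Add(5, Mul(-190, I, Pow(3, Rational(1, 2))))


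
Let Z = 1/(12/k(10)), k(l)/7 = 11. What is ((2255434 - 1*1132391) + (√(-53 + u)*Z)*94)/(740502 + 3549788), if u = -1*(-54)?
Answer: 396581/1514220 ≈ 0.26190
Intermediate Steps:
k(l) = 77 (k(l) = 7*11 = 77)
u = 54
Z = 77/12 (Z = 1/(12/77) = 77/12 ≈ 6.4167)
((2255434 - 1*1132391) + (√(-53 + u)*Z)*94)/(740502 + 3549788) = ((2255434 - 1*1132391) + (√(-53 + 54)*(77/12))*94)/(740502 + 3549788) = ((2255434 - 1132391) + (√1*(77/12))*94)/4290290 = (1123043 + (1*(77/12))*94)*(1/4290290) = (1123043 + (77/12)*94)*(1/4290290) = (1123043 + 3619/6)*(1/4290290) = (6741877/6)*(1/4290290) = 396581/1514220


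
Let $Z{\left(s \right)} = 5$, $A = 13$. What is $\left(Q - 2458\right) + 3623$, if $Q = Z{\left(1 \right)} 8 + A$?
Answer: $1218$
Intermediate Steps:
$Q = 53$ ($Q = 5 \cdot 8 + 13 = 40 + 13 = 53$)
$\left(Q - 2458\right) + 3623 = \left(53 - 2458\right) + 3623 = -2405 + 3623 = 1218$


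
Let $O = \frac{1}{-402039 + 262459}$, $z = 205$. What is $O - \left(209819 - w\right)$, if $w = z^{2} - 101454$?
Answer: $- \frac{37581635841}{139580} \approx -2.6925 \cdot 10^{5}$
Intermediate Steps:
$O = - \frac{1}{139580}$ ($O = \frac{1}{-139580} = - \frac{1}{139580} \approx -7.1644 \cdot 10^{-6}$)
$w = -59429$ ($w = 205^{2} - 101454 = 42025 - 101454 = -59429$)
$O - \left(209819 - w\right) = - \frac{1}{139580} - \left(209819 - -59429\right) = - \frac{1}{139580} - \left(209819 + 59429\right) = - \frac{1}{139580} - 269248 = - \frac{37581635841}{139580}$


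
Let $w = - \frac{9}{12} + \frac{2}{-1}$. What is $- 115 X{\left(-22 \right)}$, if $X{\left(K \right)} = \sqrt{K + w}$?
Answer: $- \frac{345 i \sqrt{11}}{2} \approx - 572.12 i$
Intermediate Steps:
$w = - \frac{11}{4}$ ($w = \left(-9\right) \frac{1}{12} + 2 \left(-1\right) = - \frac{3}{4} - 2 = - \frac{11}{4} \approx -2.75$)
$X{\left(K \right)} = \sqrt{- \frac{11}{4} + K}$ ($X{\left(K \right)} = \sqrt{K - \frac{11}{4}} = \sqrt{- \frac{11}{4} + K}$)
$- 115 X{\left(-22 \right)} = - 115 \frac{\sqrt{-11 + 4 \left(-22\right)}}{2} = - 115 \frac{\sqrt{-11 - 88}}{2} = - 115 \frac{\sqrt{-99}}{2} = - 115 \frac{3 i \sqrt{11}}{2} = - \frac{345 i \sqrt{11}}{2}$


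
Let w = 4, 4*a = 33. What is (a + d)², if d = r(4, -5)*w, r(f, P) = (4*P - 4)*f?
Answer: 2259009/16 ≈ 1.4119e+5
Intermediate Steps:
a = 33/4 (a = (¼)*33 = 33/4 ≈ 8.2500)
r(f, P) = f*(-4 + 4*P) (r(f, P) = (-4 + 4*P)*f = f*(-4 + 4*P))
d = -384 (d = (4*4*(-1 - 5))*4 = (4*4*(-6))*4 = -96*4 = -384)
(a + d)² = (33/4 - 384)² = (-1503/4)² = 2259009/16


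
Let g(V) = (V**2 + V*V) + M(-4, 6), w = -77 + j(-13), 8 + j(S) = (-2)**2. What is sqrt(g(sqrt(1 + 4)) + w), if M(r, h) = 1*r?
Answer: 5*I*sqrt(3) ≈ 8.6602*I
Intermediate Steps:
j(S) = -4 (j(S) = -8 + (-2)**2 = -8 + 4 = -4)
M(r, h) = r
w = -81 (w = -77 - 4 = -81)
g(V) = -4 + 2*V**2 (g(V) = (V**2 + V*V) - 4 = (V**2 + V**2) - 4 = 2*V**2 - 4 = -4 + 2*V**2)
sqrt(g(sqrt(1 + 4)) + w) = sqrt((-4 + 2*(sqrt(1 + 4))**2) - 81) = sqrt((-4 + 2*(sqrt(5))**2) - 81) = sqrt((-4 + 2*5) - 81) = sqrt((-4 + 10) - 81) = sqrt(6 - 81) = sqrt(-75) = 5*I*sqrt(3)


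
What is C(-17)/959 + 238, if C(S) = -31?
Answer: 228211/959 ≈ 237.97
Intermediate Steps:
C(-17)/959 + 238 = -31/959 + 238 = 228211/959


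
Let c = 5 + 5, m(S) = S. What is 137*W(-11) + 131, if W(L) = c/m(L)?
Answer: 71/11 ≈ 6.4545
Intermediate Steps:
c = 10
W(L) = 10/L
137*W(-11) + 131 = 137*(10/(-11)) + 131 = 137*(10*(-1/11)) + 131 = 137*(-10/11) + 131 = -1370/11 + 131 = 71/11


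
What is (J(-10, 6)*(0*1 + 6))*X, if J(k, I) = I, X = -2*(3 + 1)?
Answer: -288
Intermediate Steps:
X = -8 (X = -2*4 = -8)
(J(-10, 6)*(0*1 + 6))*X = (6*(0*1 + 6))*(-8) = (6*(0 + 6))*(-8) = (6*6)*(-8) = 36*(-8) = -288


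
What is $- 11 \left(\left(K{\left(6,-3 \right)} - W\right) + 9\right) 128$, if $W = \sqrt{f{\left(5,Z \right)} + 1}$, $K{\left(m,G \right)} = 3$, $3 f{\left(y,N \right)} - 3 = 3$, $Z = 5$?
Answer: $-16896 + 1408 \sqrt{3} \approx -14457.0$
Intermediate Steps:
$f{\left(y,N \right)} = 2$ ($f{\left(y,N \right)} = 1 + \frac{1}{3} \cdot 3 = 1 + 1 = 2$)
$W = \sqrt{3}$ ($W = \sqrt{2 + 1} = \sqrt{3} \approx 1.732$)
$- 11 \left(\left(K{\left(6,-3 \right)} - W\right) + 9\right) 128 = - 11 \left(\left(3 - \sqrt{3}\right) + 9\right) 128 = - 11 \left(12 - \sqrt{3}\right) 128 = \left(-132 + 11 \sqrt{3}\right) 128 = -16896 + 1408 \sqrt{3}$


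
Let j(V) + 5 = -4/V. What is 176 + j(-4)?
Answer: 172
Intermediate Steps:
j(V) = -5 - 4/V
176 + j(-4) = 176 + (-5 - 4/(-4)) = 176 + (-5 - 4*(-1/4)) = 176 + (-5 + 1) = 176 - 4 = 172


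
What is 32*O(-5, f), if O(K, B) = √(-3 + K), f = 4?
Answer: 64*I*√2 ≈ 90.51*I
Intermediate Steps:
32*O(-5, f) = 32*√(-3 - 5) = 32*√(-8) = 32*(2*I*√2) = 64*I*√2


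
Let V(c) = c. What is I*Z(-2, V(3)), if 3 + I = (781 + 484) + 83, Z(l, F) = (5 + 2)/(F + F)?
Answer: 9415/6 ≈ 1569.2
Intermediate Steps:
Z(l, F) = 7/(2*F) (Z(l, F) = 7/((2*F)) = 7*(1/(2*F)) = 7/(2*F))
I = 1345 (I = -3 + ((781 + 484) + 83) = -3 + (1265 + 83) = -3 + 1348 = 1345)
I*Z(-2, V(3)) = 1345*((7/2)/3) = 1345*((7/2)*(⅓)) = 1345*(7/6) = 9415/6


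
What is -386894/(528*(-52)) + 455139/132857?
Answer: 31948936271/1823860896 ≈ 17.517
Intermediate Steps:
-386894/(528*(-52)) + 455139/132857 = -386894/(-27456) + 455139*(1/132857) = -386894*(-1/27456) + 455139/132857 = 193447/13728 + 455139/132857 = 31948936271/1823860896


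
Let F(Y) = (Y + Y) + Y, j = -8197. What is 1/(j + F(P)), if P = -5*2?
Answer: -1/8227 ≈ -0.00012155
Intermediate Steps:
P = -10
F(Y) = 3*Y (F(Y) = 2*Y + Y = 3*Y)
1/(j + F(P)) = 1/(-8197 + 3*(-10)) = 1/(-8197 - 30) = 1/(-8227) = -1/8227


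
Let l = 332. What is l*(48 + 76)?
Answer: 41168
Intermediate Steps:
l*(48 + 76) = 332*(48 + 76) = 332*124 = 41168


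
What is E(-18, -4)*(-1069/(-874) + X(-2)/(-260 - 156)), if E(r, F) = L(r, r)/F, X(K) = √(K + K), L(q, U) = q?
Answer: 9621/1748 - 9*I/416 ≈ 5.504 - 0.021635*I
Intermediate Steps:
X(K) = √2*√K (X(K) = √(2*K) = √2*√K)
E(r, F) = r/F
E(-18, -4)*(-1069/(-874) + X(-2)/(-260 - 156)) = (-18/(-4))*(-1069/(-874) + (√2*√(-2))/(-260 - 156)) = (-18*(-¼))*(-1069*(-1/874) + (√2*(I*√2))/(-416)) = 9*(1069/874 + (2*I)*(-1/416))/2 = 9*(1069/874 - I/208)/2 = 9621/1748 - 9*I/416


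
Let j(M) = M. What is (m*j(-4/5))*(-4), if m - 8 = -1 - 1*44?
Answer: -592/5 ≈ -118.40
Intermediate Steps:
m = -37 (m = 8 + (-1 - 1*44) = 8 + (-1 - 44) = 8 - 45 = -37)
(m*j(-4/5))*(-4) = -(-148)/5*(-4) = -37*(-4/5)*(-4) = (148/5)*(-4) = -592/5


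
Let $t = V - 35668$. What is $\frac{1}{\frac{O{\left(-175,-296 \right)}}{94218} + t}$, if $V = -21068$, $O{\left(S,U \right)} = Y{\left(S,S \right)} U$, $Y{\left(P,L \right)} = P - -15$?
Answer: $- \frac{47109}{2672752544} \approx -1.7626 \cdot 10^{-5}$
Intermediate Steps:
$Y{\left(P,L \right)} = 15 + P$ ($Y{\left(P,L \right)} = P + 15 = 15 + P$)
$O{\left(S,U \right)} = U \left(15 + S\right)$ ($O{\left(S,U \right)} = \left(15 + S\right) U = U \left(15 + S\right)$)
$t = -56736$ ($t = -21068 - 35668 = -56736$)
$\frac{1}{\frac{O{\left(-175,-296 \right)}}{94218} + t} = \frac{1}{\frac{\left(-296\right) \left(15 - 175\right)}{94218} - 56736} = \frac{1}{\left(-296\right) \left(-160\right) \frac{1}{94218} - 56736} = \frac{1}{47360 \cdot \frac{1}{94218} - 56736} = \frac{1}{\frac{23680}{47109} - 56736} = \frac{1}{- \frac{2672752544}{47109}} = - \frac{47109}{2672752544}$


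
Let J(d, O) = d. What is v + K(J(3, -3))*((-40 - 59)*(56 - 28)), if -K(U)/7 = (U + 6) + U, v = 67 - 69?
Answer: 232846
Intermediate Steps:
v = -2
K(U) = -42 - 14*U (K(U) = -7*((U + 6) + U) = -7*((6 + U) + U) = -7*(6 + 2*U) = -42 - 14*U)
v + K(J(3, -3))*((-40 - 59)*(56 - 28)) = -2 + (-42 - 14*3)*((-40 - 59)*(56 - 28)) = -2 + (-42 - 42)*(-99*28) = -2 - 84*(-2772) = -2 + 232848 = 232846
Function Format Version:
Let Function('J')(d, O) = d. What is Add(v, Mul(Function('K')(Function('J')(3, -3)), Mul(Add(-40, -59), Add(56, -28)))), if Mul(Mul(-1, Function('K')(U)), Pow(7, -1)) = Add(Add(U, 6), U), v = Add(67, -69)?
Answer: 232846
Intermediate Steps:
v = -2
Function('K')(U) = Add(-42, Mul(-14, U)) (Function('K')(U) = Mul(-7, Add(Add(U, 6), U)) = Mul(-7, Add(Add(6, U), U)) = Mul(-7, Add(6, Mul(2, U))) = Add(-42, Mul(-14, U)))
Add(v, Mul(Function('K')(Function('J')(3, -3)), Mul(Add(-40, -59), Add(56, -28)))) = Add(-2, Mul(Add(-42, Mul(-14, 3)), Mul(Add(-40, -59), Add(56, -28)))) = Add(-2, Mul(Add(-42, -42), Mul(-99, 28))) = Add(-2, Mul(-84, -2772)) = Add(-2, 232848) = 232846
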